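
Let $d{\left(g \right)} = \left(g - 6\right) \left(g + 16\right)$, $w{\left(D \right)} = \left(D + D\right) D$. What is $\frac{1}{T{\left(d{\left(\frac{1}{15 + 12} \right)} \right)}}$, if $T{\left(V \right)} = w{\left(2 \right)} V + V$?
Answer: $- \frac{81}{69713} \approx -0.0011619$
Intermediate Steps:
$w{\left(D \right)} = 2 D^{2}$ ($w{\left(D \right)} = 2 D D = 2 D^{2}$)
$d{\left(g \right)} = \left(-6 + g\right) \left(16 + g\right)$
$T{\left(V \right)} = 9 V$ ($T{\left(V \right)} = 2 \cdot 2^{2} V + V = 2 \cdot 4 V + V = 8 V + V = 9 V$)
$\frac{1}{T{\left(d{\left(\frac{1}{15 + 12} \right)} \right)}} = \frac{1}{9 \left(-96 + \left(\frac{1}{15 + 12}\right)^{2} + \frac{10}{15 + 12}\right)} = \frac{1}{9 \left(-96 + \left(\frac{1}{27}\right)^{2} + \frac{10}{27}\right)} = \frac{1}{9 \left(-96 + \left(\frac{1}{27}\right)^{2} + 10 \cdot \frac{1}{27}\right)} = \frac{1}{9 \left(-96 + \frac{1}{729} + \frac{10}{27}\right)} = \frac{1}{9 \left(- \frac{69713}{729}\right)} = \frac{1}{- \frac{69713}{81}} = - \frac{81}{69713}$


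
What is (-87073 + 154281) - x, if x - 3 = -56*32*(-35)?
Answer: 4485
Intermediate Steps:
x = 62723 (x = 3 - 56*32*(-35) = 3 - 1792*(-35) = 3 + 62720 = 62723)
(-87073 + 154281) - x = (-87073 + 154281) - 1*62723 = 67208 - 62723 = 4485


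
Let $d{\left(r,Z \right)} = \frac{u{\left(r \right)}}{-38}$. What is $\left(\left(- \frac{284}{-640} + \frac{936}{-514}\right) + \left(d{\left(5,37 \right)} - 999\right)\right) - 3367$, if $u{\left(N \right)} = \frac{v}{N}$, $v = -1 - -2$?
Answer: $- \frac{3412148619}{781280} \approx -4367.4$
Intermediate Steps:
$v = 1$ ($v = -1 + 2 = 1$)
$u{\left(N \right)} = \frac{1}{N}$ ($u{\left(N \right)} = 1 \frac{1}{N} = \frac{1}{N}$)
$d{\left(r,Z \right)} = - \frac{1}{38 r}$ ($d{\left(r,Z \right)} = \frac{1}{r \left(-38\right)} = \frac{1}{r} \left(- \frac{1}{38}\right) = - \frac{1}{38 r}$)
$\left(\left(- \frac{284}{-640} + \frac{936}{-514}\right) + \left(d{\left(5,37 \right)} - 999\right)\right) - 3367 = \left(\left(- \frac{284}{-640} + \frac{936}{-514}\right) - \left(999 + \frac{1}{38 \cdot 5}\right)\right) - 3367 = \left(\left(\left(-284\right) \left(- \frac{1}{640}\right) + 936 \left(- \frac{1}{514}\right)\right) - \frac{189811}{190}\right) - 3367 = \left(\left(\frac{71}{160} - \frac{468}{257}\right) - \frac{189811}{190}\right) - 3367 = \left(- \frac{56633}{41120} - \frac{189811}{190}\right) - 3367 = - \frac{781578859}{781280} - 3367 = - \frac{3412148619}{781280}$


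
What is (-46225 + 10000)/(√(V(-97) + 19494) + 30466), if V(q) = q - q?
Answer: -551815425/464078831 + 2064825*√6/928157662 ≈ -1.1836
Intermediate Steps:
V(q) = 0
(-46225 + 10000)/(√(V(-97) + 19494) + 30466) = (-46225 + 10000)/(√(0 + 19494) + 30466) = -36225/(√19494 + 30466) = -36225/(57*√6 + 30466) = -36225/(30466 + 57*√6)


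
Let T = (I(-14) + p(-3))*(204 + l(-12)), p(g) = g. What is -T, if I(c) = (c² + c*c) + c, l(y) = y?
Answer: -72000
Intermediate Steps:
I(c) = c + 2*c² (I(c) = (c² + c²) + c = 2*c² + c = c + 2*c²)
T = 72000 (T = (-14*(1 + 2*(-14)) - 3)*(204 - 12) = (-14*(1 - 28) - 3)*192 = (-14*(-27) - 3)*192 = (378 - 3)*192 = 375*192 = 72000)
-T = -1*72000 = -72000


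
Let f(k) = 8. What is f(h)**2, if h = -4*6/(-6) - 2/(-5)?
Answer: 64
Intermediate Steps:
h = 22/5 (h = -24*(-1/6) - 2*(-1/5) = 4 + 2/5 = 22/5 ≈ 4.4000)
f(h)**2 = 8**2 = 64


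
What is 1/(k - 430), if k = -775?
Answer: -1/1205 ≈ -0.00082988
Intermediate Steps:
1/(k - 430) = 1/(-775 - 430) = 1/(-1205) = -1/1205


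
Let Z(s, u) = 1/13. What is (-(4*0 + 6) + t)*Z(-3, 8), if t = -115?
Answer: -121/13 ≈ -9.3077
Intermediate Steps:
Z(s, u) = 1/13
(-(4*0 + 6) + t)*Z(-3, 8) = (-(4*0 + 6) - 115)*(1/13) = (-(0 + 6) - 115)*(1/13) = (-1*6 - 115)*(1/13) = (-6 - 115)*(1/13) = -121*1/13 = -121/13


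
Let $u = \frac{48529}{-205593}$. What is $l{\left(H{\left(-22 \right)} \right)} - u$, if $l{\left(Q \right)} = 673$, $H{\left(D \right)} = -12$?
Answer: $\frac{138412618}{205593} \approx 673.24$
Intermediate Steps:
$u = - \frac{48529}{205593}$ ($u = 48529 \left(- \frac{1}{205593}\right) = - \frac{48529}{205593} \approx -0.23604$)
$l{\left(H{\left(-22 \right)} \right)} - u = 673 - - \frac{48529}{205593} = 673 + \frac{48529}{205593} = \frac{138412618}{205593}$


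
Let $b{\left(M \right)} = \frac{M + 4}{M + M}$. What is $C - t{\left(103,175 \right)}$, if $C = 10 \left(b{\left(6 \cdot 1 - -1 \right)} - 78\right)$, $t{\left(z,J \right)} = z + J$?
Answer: $- \frac{7351}{7} \approx -1050.1$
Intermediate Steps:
$t{\left(z,J \right)} = J + z$
$b{\left(M \right)} = \frac{4 + M}{2 M}$
$C = - \frac{5405}{7}$ ($C = 10 \left(\frac{4 + \left(6 \cdot 1 - -1\right)}{2 \left(6 \cdot 1 - -1\right)} - 78\right) = 10 \left(\frac{4 + \left(6 + 1\right)}{2 \left(6 + 1\right)} - 78\right) = 10 \left(\frac{4 + 7}{2 \cdot 7} - 78\right) = 10 \left(\frac{1}{2} \cdot \frac{1}{7} \cdot 11 - 78\right) = 10 \left(\frac{11}{14} - 78\right) = 10 \left(- \frac{1081}{14}\right) = - \frac{5405}{7} \approx -772.14$)
$C - t{\left(103,175 \right)} = - \frac{5405}{7} - \left(175 + 103\right) = - \frac{5405}{7} - 278 = - \frac{7351}{7}$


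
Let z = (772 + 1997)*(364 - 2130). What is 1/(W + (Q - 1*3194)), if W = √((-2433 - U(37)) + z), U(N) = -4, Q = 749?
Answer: -2445/10870508 - I*√4892483/10870508 ≈ -0.00022492 - 0.00020348*I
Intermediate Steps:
z = -4890054 (z = 2769*(-1766) = -4890054)
W = I*√4892483 (W = √((-2433 - 1*(-4)) - 4890054) = √((-2433 + 4) - 4890054) = √(-2429 - 4890054) = √(-4892483) = I*√4892483 ≈ 2211.9*I)
1/(W + (Q - 1*3194)) = 1/(I*√4892483 + (749 - 1*3194)) = 1/(I*√4892483 + (749 - 3194)) = 1/(I*√4892483 - 2445) = 1/(-2445 + I*√4892483)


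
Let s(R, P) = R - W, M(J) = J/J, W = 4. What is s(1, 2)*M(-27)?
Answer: -3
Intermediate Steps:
M(J) = 1
s(R, P) = -4 + R (s(R, P) = R - 1*4 = R - 4 = -4 + R)
s(1, 2)*M(-27) = (-4 + 1)*1 = -3*1 = -3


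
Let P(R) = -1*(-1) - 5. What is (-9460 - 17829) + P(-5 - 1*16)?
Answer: -27293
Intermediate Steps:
P(R) = -4 (P(R) = 1 - 5 = -4)
(-9460 - 17829) + P(-5 - 1*16) = (-9460 - 17829) - 4 = -27289 - 4 = -27293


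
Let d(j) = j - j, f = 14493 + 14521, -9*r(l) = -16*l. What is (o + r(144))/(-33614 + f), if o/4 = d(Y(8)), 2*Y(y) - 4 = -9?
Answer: -32/575 ≈ -0.055652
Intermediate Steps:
Y(y) = -5/2 (Y(y) = 2 + (½)*(-9) = 2 - 9/2 = -5/2)
r(l) = 16*l/9 (r(l) = -(-16)*l/9 = 16*l/9)
f = 29014
d(j) = 0
o = 0 (o = 4*0 = 0)
(o + r(144))/(-33614 + f) = (0 + (16/9)*144)/(-33614 + 29014) = (0 + 256)/(-4600) = 256*(-1/4600) = -32/575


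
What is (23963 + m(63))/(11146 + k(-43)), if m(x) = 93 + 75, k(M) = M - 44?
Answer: 24131/11059 ≈ 2.1820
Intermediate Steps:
k(M) = -44 + M
m(x) = 168
(23963 + m(63))/(11146 + k(-43)) = (23963 + 168)/(11146 + (-44 - 43)) = 24131/(11146 - 87) = 24131/11059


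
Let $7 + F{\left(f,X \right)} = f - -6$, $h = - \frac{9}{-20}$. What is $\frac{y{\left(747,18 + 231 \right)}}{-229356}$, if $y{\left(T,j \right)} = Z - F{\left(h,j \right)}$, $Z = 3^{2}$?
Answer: $- \frac{191}{4587120} \approx -4.1638 \cdot 10^{-5}$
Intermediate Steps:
$Z = 9$
$h = \frac{9}{20}$ ($h = \left(-9\right) \left(- \frac{1}{20}\right) = \frac{9}{20} \approx 0.45$)
$F{\left(f,X \right)} = -1 + f$ ($F{\left(f,X \right)} = -7 + \left(f - -6\right) = -7 + \left(f + 6\right) = -7 + \left(6 + f\right) = -1 + f$)
$y{\left(T,j \right)} = \frac{191}{20}$ ($y{\left(T,j \right)} = 9 - \left(-1 + \frac{9}{20}\right) = 9 - - \frac{11}{20} = 9 + \frac{11}{20} = \frac{191}{20}$)
$\frac{y{\left(747,18 + 231 \right)}}{-229356} = \frac{191}{20 \left(-229356\right)} = \frac{191}{20} \left(- \frac{1}{229356}\right) = - \frac{191}{4587120}$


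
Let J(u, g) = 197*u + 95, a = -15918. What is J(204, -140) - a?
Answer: 56201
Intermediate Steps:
J(u, g) = 95 + 197*u
J(204, -140) - a = (95 + 197*204) - 1*(-15918) = (95 + 40188) + 15918 = 40283 + 15918 = 56201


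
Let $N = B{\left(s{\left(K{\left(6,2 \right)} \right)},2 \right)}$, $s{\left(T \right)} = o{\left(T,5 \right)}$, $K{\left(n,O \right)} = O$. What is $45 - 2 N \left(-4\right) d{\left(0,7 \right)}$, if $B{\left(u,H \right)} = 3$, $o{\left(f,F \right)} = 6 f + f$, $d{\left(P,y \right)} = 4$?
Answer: $4320$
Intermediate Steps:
$o{\left(f,F \right)} = 7 f$
$s{\left(T \right)} = 7 T$
$N = 3$
$45 - 2 N \left(-4\right) d{\left(0,7 \right)} = 45 \left(-2\right) 3 \left(-4\right) 4 = 45 \left(\left(-6\right) \left(-4\right)\right) 4 = 45 \cdot 24 \cdot 4 = 1080 \cdot 4 = 4320$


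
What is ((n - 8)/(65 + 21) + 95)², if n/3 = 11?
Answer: 67158025/7396 ≈ 9080.3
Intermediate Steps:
n = 33 (n = 3*11 = 33)
((n - 8)/(65 + 21) + 95)² = ((33 - 8)/(65 + 21) + 95)² = (25/86 + 95)² = (8195/86)² = 67158025/7396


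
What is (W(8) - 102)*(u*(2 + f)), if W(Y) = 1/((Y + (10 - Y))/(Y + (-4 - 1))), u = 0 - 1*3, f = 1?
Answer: 9153/10 ≈ 915.30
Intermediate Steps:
u = -3 (u = 0 - 3 = -3)
W(Y) = -1/2 + Y/10 (W(Y) = 1/(10/(Y - 5)) = 1/(10/(-5 + Y)) = -1/2 + Y/10)
(W(8) - 102)*(u*(2 + f)) = ((-1/2 + (1/10)*8) - 102)*(-3*(2 + 1)) = ((-1/2 + 4/5) - 102)*(-3*3) = (3/10 - 102)*(-9) = -1017/10*(-9) = 9153/10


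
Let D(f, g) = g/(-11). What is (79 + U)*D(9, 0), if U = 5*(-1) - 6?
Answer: 0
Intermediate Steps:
D(f, g) = -g/11 (D(f, g) = g*(-1/11) = -g/11)
U = -11 (U = -5 - 6 = -11)
(79 + U)*D(9, 0) = (79 - 11)*(-1/11*0) = 68*0 = 0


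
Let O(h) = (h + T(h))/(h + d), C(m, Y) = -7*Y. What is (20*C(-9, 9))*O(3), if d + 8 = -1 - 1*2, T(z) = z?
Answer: 945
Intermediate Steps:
d = -11 (d = -8 + (-1 - 1*2) = -8 + (-1 - 2) = -8 - 3 = -11)
O(h) = 2*h/(-11 + h) (O(h) = (h + h)/(h - 11) = (2*h)/(-11 + h) = 2*h/(-11 + h))
(20*C(-9, 9))*O(3) = (20*(-7*9))*(2*3/(-11 + 3)) = (20*(-63))*(2*3/(-8)) = -2520*3*(-1)/8 = -1260*(-3/4) = 945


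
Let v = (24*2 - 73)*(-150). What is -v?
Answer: -3750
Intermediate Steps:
v = 3750 (v = (48 - 73)*(-150) = -25*(-150) = 3750)
-v = -1*3750 = -3750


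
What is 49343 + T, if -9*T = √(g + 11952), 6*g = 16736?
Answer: 49343 - 8*√2073/27 ≈ 49330.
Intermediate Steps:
g = 8368/3 (g = (⅙)*16736 = 8368/3 ≈ 2789.3)
T = -8*√2073/27 (T = -√(8368/3 + 11952)/9 = -8*√2073/27 ≈ -13.490)
49343 + T = 49343 - 8*√2073/27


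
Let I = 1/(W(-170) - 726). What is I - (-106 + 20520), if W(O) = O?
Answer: -18290945/896 ≈ -20414.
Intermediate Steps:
I = -1/896 (I = 1/(-170 - 726) = 1/(-896) = -1/896 ≈ -0.0011161)
I - (-106 + 20520) = -1/896 - (-106 + 20520) = -1/896 - 1*20414 = -1/896 - 20414 = -18290945/896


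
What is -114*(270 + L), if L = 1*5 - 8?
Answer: -30438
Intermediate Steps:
L = -3 (L = 5 - 8 = -3)
-114*(270 + L) = -114*(270 - 3) = -114*267 = -30438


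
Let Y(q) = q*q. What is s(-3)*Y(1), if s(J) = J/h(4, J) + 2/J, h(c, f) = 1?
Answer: -11/3 ≈ -3.6667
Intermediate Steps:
Y(q) = q²
s(J) = J + 2/J (s(J) = J/1 + 2/J = J*1 + 2/J = J + 2/J)
s(-3)*Y(1) = (-3 + 2/(-3))*1² = (-3 + 2*(-⅓))*1 = (-3 - ⅔)*1 = -11/3*1 = -11/3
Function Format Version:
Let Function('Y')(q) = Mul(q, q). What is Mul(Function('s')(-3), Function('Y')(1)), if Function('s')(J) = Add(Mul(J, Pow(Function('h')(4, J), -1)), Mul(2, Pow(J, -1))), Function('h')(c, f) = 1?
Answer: Rational(-11, 3) ≈ -3.6667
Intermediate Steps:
Function('Y')(q) = Pow(q, 2)
Function('s')(J) = Add(J, Mul(2, Pow(J, -1))) (Function('s')(J) = Add(Mul(J, Pow(1, -1)), Mul(2, Pow(J, -1))) = Add(Mul(J, 1), Mul(2, Pow(J, -1))) = Add(J, Mul(2, Pow(J, -1))))
Mul(Function('s')(-3), Function('Y')(1)) = Mul(Add(-3, Mul(2, Pow(-3, -1))), Pow(1, 2)) = Mul(Add(-3, Mul(2, Rational(-1, 3))), 1) = Mul(Add(-3, Rational(-2, 3)), 1) = Mul(Rational(-11, 3), 1) = Rational(-11, 3)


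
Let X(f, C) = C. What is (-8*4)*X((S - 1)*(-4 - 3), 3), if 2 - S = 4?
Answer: -96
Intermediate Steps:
S = -2 (S = 2 - 1*4 = 2 - 4 = -2)
(-8*4)*X((S - 1)*(-4 - 3), 3) = -8*4*3 = -32*3 = -96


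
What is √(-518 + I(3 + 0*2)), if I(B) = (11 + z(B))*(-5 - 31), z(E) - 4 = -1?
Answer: I*√1022 ≈ 31.969*I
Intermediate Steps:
z(E) = 3 (z(E) = 4 - 1 = 3)
I(B) = -504 (I(B) = (11 + 3)*(-5 - 31) = 14*(-36) = -504)
√(-518 + I(3 + 0*2)) = √(-518 - 504) = √(-1022) = I*√1022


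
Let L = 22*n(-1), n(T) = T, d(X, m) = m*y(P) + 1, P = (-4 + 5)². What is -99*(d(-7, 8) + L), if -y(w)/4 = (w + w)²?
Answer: 14751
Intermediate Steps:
P = 1 (P = 1² = 1)
y(w) = -16*w² (y(w) = -4*(w + w)² = -4*4*w² = -16*w²)
d(X, m) = 1 - 16*m (d(X, m) = m*(-16*1²) + 1 = m*(-16*1) + 1 = m*(-16) + 1 = -16*m + 1 = 1 - 16*m)
L = -22 (L = 22*(-1) = -22)
-99*(d(-7, 8) + L) = -99*((1 - 16*8) - 22) = -99*((1 - 128) - 22) = -99*(-127 - 22) = -99*(-149) = 14751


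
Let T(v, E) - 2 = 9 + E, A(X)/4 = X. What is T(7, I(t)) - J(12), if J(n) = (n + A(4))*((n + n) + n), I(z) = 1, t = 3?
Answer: -996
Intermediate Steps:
A(X) = 4*X
J(n) = 3*n*(16 + n) (J(n) = (n + 4*4)*((n + n) + n) = (n + 16)*(2*n + n) = (16 + n)*(3*n) = 3*n*(16 + n))
T(v, E) = 11 + E (T(v, E) = 2 + (9 + E) = 11 + E)
T(7, I(t)) - J(12) = (11 + 1) - 3*12*(16 + 12) = 12 - 3*12*28 = 12 - 1*1008 = 12 - 1008 = -996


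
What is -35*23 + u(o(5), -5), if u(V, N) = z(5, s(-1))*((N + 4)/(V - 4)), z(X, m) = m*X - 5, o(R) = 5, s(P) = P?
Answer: -795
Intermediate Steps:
z(X, m) = -5 + X*m (z(X, m) = X*m - 5 = -5 + X*m)
u(V, N) = -10*(4 + N)/(-4 + V) (u(V, N) = (-5 + 5*(-1))*((N + 4)/(V - 4)) = (-5 - 5)*((4 + N)/(-4 + V)) = -10*(4 + N)/(-4 + V))
-35*23 + u(o(5), -5) = -35*23 + 10*(-4 - 1*(-5))/(-4 + 5) = -805 + 10*(-4 + 5)/1 = -805 + 10*1*1 = -805 + 10 = -795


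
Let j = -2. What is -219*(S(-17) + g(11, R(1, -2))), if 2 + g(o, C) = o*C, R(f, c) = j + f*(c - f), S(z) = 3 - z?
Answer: 8103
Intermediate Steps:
R(f, c) = -2 + f*(c - f)
g(o, C) = -2 + C*o (g(o, C) = -2 + o*C = -2 + C*o)
-219*(S(-17) + g(11, R(1, -2))) = -219*((3 - 1*(-17)) + (-2 + (-2 - 1*1² - 2*1)*11)) = -219*((3 + 17) + (-2 + (-2 - 1*1 - 2)*11)) = -219*(20 + (-2 + (-2 - 1 - 2)*11)) = -219*(20 + (-2 - 5*11)) = -219*(20 + (-2 - 55)) = -219*(20 - 57) = -219*(-37) = 8103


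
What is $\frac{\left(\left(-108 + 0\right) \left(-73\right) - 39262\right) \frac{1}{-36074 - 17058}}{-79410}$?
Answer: $- \frac{15689}{2109606060} \approx -7.4369 \cdot 10^{-6}$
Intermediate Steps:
$\frac{\left(\left(-108 + 0\right) \left(-73\right) - 39262\right) \frac{1}{-36074 - 17058}}{-79410} = \frac{\left(-108\right) \left(-73\right) - 39262}{-36074 + \left(-23211 + 6153\right)} \left(- \frac{1}{79410}\right) = \frac{7884 - 39262}{-36074 - 17058} \left(- \frac{1}{79410}\right) = - \frac{31378}{-53132} \left(- \frac{1}{79410}\right) = \left(-31378\right) \left(- \frac{1}{53132}\right) \left(- \frac{1}{79410}\right) = \frac{15689}{26566} \left(- \frac{1}{79410}\right) = - \frac{15689}{2109606060}$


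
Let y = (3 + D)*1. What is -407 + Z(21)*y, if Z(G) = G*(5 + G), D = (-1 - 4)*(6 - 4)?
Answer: -4229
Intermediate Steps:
D = -10 (D = -5*2 = -10)
y = -7 (y = (3 - 10)*1 = -7*1 = -7)
-407 + Z(21)*y = -407 + (21*(5 + 21))*(-7) = -407 + (21*26)*(-7) = -407 + 546*(-7) = -407 - 3822 = -4229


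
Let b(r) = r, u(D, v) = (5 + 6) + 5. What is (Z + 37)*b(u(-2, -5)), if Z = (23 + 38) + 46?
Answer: 2304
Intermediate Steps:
u(D, v) = 16 (u(D, v) = 11 + 5 = 16)
Z = 107 (Z = 61 + 46 = 107)
(Z + 37)*b(u(-2, -5)) = (107 + 37)*16 = 144*16 = 2304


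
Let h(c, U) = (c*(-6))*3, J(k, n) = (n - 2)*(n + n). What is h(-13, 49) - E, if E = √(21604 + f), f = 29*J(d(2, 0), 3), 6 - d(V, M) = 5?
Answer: 234 - √21778 ≈ 86.426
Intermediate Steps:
d(V, M) = 1 (d(V, M) = 6 - 1*5 = 6 - 5 = 1)
J(k, n) = 2*n*(-2 + n) (J(k, n) = (-2 + n)*(2*n) = 2*n*(-2 + n))
h(c, U) = -18*c (h(c, U) = -6*c*3 = -18*c)
f = 174 (f = 29*(2*3*(-2 + 3)) = 29*(2*3*1) = 29*6 = 174)
E = √21778 (E = √(21604 + 174) = √21778 ≈ 147.57)
h(-13, 49) - E = -18*(-13) - √21778 = 234 - √21778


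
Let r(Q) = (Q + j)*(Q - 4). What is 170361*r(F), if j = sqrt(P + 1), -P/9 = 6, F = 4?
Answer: 0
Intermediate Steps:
P = -54 (P = -9*6 = -54)
j = I*sqrt(53) (j = sqrt(-54 + 1) = sqrt(-53) = I*sqrt(53) ≈ 7.2801*I)
r(Q) = (-4 + Q)*(Q + I*sqrt(53)) (r(Q) = (Q + I*sqrt(53))*(Q - 4) = (Q + I*sqrt(53))*(-4 + Q) = (-4 + Q)*(Q + I*sqrt(53)))
170361*r(F) = 170361*(4**2 - 4*4 - 4*I*sqrt(53) + I*4*sqrt(53)) = 170361*(16 - 16 - 4*I*sqrt(53) + 4*I*sqrt(53)) = 170361*0 = 0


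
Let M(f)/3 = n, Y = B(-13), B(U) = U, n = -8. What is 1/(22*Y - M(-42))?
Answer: -1/262 ≈ -0.0038168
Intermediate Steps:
Y = -13
M(f) = -24 (M(f) = 3*(-8) = -24)
1/(22*Y - M(-42)) = 1/(22*(-13) - 1*(-24)) = 1/(-286 + 24) = 1/(-262) = -1/262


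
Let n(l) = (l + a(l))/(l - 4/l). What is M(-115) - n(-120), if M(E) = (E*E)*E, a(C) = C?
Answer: -5473636325/3599 ≈ -1.5209e+6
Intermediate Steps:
M(E) = E³ (M(E) = E²*E = E³)
n(l) = 2*l/(l - 4/l) (n(l) = (l + l)/(l - 4/l) = (2*l)/(l - 4/l) = 2*l/(l - 4/l))
M(-115) - n(-120) = (-115)³ - 2*(-120)²/(-4 + (-120)²) = -1520875 - 2*14400/(-4 + 14400) = -1520875 - 2*14400/14396 = -1520875 - 1*7200/3599 = -1520875 - 7200/3599 = -5473636325/3599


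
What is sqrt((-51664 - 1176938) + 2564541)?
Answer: sqrt(1335939) ≈ 1155.8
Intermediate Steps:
sqrt((-51664 - 1176938) + 2564541) = sqrt(-1228602 + 2564541) = sqrt(1335939)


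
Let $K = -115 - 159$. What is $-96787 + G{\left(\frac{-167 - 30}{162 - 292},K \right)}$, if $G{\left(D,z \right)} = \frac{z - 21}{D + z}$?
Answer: $- \frac{3428447551}{35423} \approx -96786.0$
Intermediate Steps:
$K = -274$ ($K = -115 - 159 = -274$)
$G{\left(D,z \right)} = \frac{-21 + z}{D + z}$
$-96787 + G{\left(\frac{-167 - 30}{162 - 292},K \right)} = -96787 + \frac{-21 - 274}{\frac{-167 - 30}{162 - 292} - 274} = -96787 + \frac{1}{- \frac{197}{-130} - 274} \left(-295\right) = -96787 + \frac{1}{\left(-197\right) \left(- \frac{1}{130}\right) - 274} \left(-295\right) = -96787 + \frac{1}{\frac{197}{130} - 274} \left(-295\right) = -96787 + \frac{1}{- \frac{35423}{130}} \left(-295\right) = -96787 - - \frac{38350}{35423} = -96787 + \frac{38350}{35423} = - \frac{3428447551}{35423}$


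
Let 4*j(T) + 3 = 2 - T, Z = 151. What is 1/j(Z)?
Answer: -1/38 ≈ -0.026316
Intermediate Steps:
j(T) = -1/4 - T/4 (j(T) = -3/4 + (2 - T)/4 = -3/4 + (1/2 - T/4) = -1/4 - T/4)
1/j(Z) = 1/(-1/4 - 1/4*151) = 1/(-1/4 - 151/4) = 1/(-38) = -1/38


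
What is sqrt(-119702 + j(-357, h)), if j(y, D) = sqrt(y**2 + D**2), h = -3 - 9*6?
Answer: sqrt(-119702 + 3*sqrt(14522)) ≈ 345.46*I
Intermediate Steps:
h = -57 (h = -3 - 54 = -57)
j(y, D) = sqrt(D**2 + y**2)
sqrt(-119702 + j(-357, h)) = sqrt(-119702 + sqrt((-57)**2 + (-357)**2)) = sqrt(-119702 + sqrt(3249 + 127449)) = sqrt(-119702 + sqrt(130698)) = sqrt(-119702 + 3*sqrt(14522))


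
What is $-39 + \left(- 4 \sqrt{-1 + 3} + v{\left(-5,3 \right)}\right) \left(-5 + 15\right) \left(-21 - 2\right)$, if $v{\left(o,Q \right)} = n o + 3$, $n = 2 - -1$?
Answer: $2721 + 920 \sqrt{2} \approx 4022.1$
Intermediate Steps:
$n = 3$ ($n = 2 + 1 = 3$)
$v{\left(o,Q \right)} = 3 + 3 o$ ($v{\left(o,Q \right)} = 3 o + 3 = 3 + 3 o$)
$-39 + \left(- 4 \sqrt{-1 + 3} + v{\left(-5,3 \right)}\right) \left(-5 + 15\right) \left(-21 - 2\right) = -39 + \left(- 4 \sqrt{-1 + 3} + \left(3 + 3 \left(-5\right)\right)\right) \left(-5 + 15\right) \left(-21 - 2\right) = -39 + \left(- 4 \sqrt{2} + \left(3 - 15\right)\right) 10 \left(-23\right) = -39 + \left(- 4 \sqrt{2} - 12\right) \left(-230\right) = -39 + \left(-12 - 4 \sqrt{2}\right) \left(-230\right) = -39 + \left(2760 + 920 \sqrt{2}\right) = 2721 + 920 \sqrt{2}$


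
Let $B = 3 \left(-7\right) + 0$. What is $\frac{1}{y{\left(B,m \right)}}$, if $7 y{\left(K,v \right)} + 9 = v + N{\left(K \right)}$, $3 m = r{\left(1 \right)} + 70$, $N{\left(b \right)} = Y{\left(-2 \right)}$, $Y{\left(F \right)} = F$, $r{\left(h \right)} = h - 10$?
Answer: $\frac{3}{4} \approx 0.75$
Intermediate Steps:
$r{\left(h \right)} = -10 + h$
$N{\left(b \right)} = -2$
$m = \frac{61}{3}$ ($m = \frac{\left(-10 + 1\right) + 70}{3} = \frac{-9 + 70}{3} = \frac{1}{3} \cdot 61 = \frac{61}{3} \approx 20.333$)
$B = -21$ ($B = -21 + 0 = -21$)
$y{\left(K,v \right)} = - \frac{11}{7} + \frac{v}{7}$ ($y{\left(K,v \right)} = - \frac{9}{7} + \frac{v - 2}{7} = - \frac{9}{7} + \frac{-2 + v}{7} = - \frac{9}{7} + \left(- \frac{2}{7} + \frac{v}{7}\right) = - \frac{11}{7} + \frac{v}{7}$)
$\frac{1}{y{\left(B,m \right)}} = \frac{1}{- \frac{11}{7} + \frac{1}{7} \cdot \frac{61}{3}} = \frac{1}{- \frac{11}{7} + \frac{61}{21}} = \frac{1}{\frac{4}{3}} = \frac{3}{4}$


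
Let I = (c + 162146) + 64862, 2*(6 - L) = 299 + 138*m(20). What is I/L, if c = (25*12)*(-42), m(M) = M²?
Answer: -428816/55487 ≈ -7.7282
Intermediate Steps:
c = -12600 (c = 300*(-42) = -12600)
L = -55487/2 (L = 6 - (299 + 138*20²)/2 = 6 - (299 + 138*400)/2 = 6 - (299 + 55200)/2 = 6 - ½*55499 = 6 - 55499/2 = -55487/2 ≈ -27744.)
I = 214408 (I = (-12600 + 162146) + 64862 = 149546 + 64862 = 214408)
I/L = 214408/(-55487/2) = 214408*(-2/55487) = -428816/55487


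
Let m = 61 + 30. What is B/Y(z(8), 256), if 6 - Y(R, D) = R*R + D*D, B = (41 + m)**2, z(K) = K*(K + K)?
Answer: -8712/40957 ≈ -0.21271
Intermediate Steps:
m = 91
z(K) = 2*K**2 (z(K) = K*(2*K) = 2*K**2)
B = 17424 (B = (41 + 91)**2 = 132**2 = 17424)
Y(R, D) = 6 - D**2 - R**2 (Y(R, D) = 6 - (R*R + D*D) = 6 - (R**2 + D**2) = 6 - (D**2 + R**2) = 6 + (-D**2 - R**2) = 6 - D**2 - R**2)
B/Y(z(8), 256) = 17424/(6 - 1*256**2 - (2*8**2)**2) = 17424/(6 - 1*65536 - (2*64)**2) = 17424/(6 - 65536 - 1*128**2) = 17424/(6 - 65536 - 1*16384) = 17424/(6 - 65536 - 16384) = 17424/(-81914) = 17424*(-1/81914) = -8712/40957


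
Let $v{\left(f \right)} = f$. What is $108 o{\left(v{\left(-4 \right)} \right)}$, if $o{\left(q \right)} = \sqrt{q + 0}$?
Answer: $216 i \approx 216.0 i$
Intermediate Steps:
$o{\left(q \right)} = \sqrt{q}$
$108 o{\left(v{\left(-4 \right)} \right)} = 108 \sqrt{-4} = 108 \cdot 2 i = 216 i$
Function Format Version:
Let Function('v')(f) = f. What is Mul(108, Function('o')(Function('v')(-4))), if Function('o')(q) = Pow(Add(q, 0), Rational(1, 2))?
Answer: Mul(216, I) ≈ Mul(216.00, I)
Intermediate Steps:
Function('o')(q) = Pow(q, Rational(1, 2))
Mul(108, Function('o')(Function('v')(-4))) = Mul(108, Pow(-4, Rational(1, 2))) = Mul(108, Mul(2, I)) = Mul(216, I)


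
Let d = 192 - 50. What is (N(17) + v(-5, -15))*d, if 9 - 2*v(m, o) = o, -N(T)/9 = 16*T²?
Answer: -5907768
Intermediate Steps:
N(T) = -144*T²
v(m, o) = 9/2 - o/2
d = 142
(N(17) + v(-5, -15))*d = (-144*17² + (9/2 - ½*(-15)))*142 = (-144*289 + (9/2 + 15/2))*142 = (-41616 + 12)*142 = -41604*142 = -5907768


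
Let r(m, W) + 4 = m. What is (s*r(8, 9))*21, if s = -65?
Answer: -5460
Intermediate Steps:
r(m, W) = -4 + m
(s*r(8, 9))*21 = -65*(-4 + 8)*21 = -65*4*21 = -260*21 = -5460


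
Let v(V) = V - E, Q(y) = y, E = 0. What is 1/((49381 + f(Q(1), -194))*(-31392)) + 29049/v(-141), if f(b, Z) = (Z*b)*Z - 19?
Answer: -26444672094575/128358937152 ≈ -206.02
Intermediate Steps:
v(V) = V (v(V) = V - 1*0 = V + 0 = V)
f(b, Z) = -19 + b*Z² (f(b, Z) = b*Z² - 19 = -19 + b*Z²)
1/((49381 + f(Q(1), -194))*(-31392)) + 29049/v(-141) = 1/((49381 + (-19 + 1*(-194)²))*(-31392)) + 29049/(-141) = -1/31392/(49381 + (-19 + 1*37636)) + 29049*(-1/141) = -1/31392/(49381 + (-19 + 37636)) - 9683/47 = -1/31392/(49381 + 37617) - 9683/47 = -1/31392/86998 - 9683/47 = (1/86998)*(-1/31392) - 9683/47 = -1/2731041216 - 9683/47 = -26444672094575/128358937152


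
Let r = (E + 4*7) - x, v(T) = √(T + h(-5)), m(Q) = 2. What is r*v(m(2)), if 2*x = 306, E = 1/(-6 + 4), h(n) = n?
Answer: -251*I*√3/2 ≈ -217.37*I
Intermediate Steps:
E = -½ (E = 1/(-2) = -½ ≈ -0.50000)
x = 153 (x = (½)*306 = 153)
v(T) = √(-5 + T) (v(T) = √(T - 5) = √(-5 + T))
r = -251/2 (r = (-½ + 4*7) - 1*153 = (-½ + 28) - 153 = 55/2 - 153 = -251/2 ≈ -125.50)
r*v(m(2)) = -251*√(-5 + 2)/2 = -251*I*√3/2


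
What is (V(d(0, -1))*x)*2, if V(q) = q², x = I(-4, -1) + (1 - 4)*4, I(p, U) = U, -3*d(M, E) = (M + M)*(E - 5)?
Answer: 0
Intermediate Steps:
d(M, E) = -2*M*(-5 + E)/3 (d(M, E) = -(M + M)*(E - 5)/3 = -2*M*(-5 + E)/3)
x = -13 (x = -1 + (1 - 4)*4 = -1 - 3*4 = -1 - 12 = -13)
(V(d(0, -1))*x)*2 = (((⅔)*0*(5 - 1*(-1)))²*(-13))*2 = (((⅔)*0*(5 + 1))²*(-13))*2 = (((⅔)*0*6)²*(-13))*2 = (0²*(-13))*2 = (0*(-13))*2 = 0*2 = 0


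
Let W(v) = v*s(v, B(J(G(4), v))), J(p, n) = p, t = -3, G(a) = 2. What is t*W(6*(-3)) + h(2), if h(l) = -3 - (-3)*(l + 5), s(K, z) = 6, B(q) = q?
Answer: 342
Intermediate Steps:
h(l) = 12 + 3*l (h(l) = -3 - (-3)*(5 + l) = -3 - (-15 - 3*l) = -3 + (15 + 3*l) = 12 + 3*l)
W(v) = 6*v (W(v) = v*6 = 6*v)
t*W(6*(-3)) + h(2) = -18*6*(-3) + (12 + 3*2) = -18*(-18) + (12 + 6) = -3*(-108) + 18 = 324 + 18 = 342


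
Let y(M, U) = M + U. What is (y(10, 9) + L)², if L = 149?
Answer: 28224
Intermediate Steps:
(y(10, 9) + L)² = ((10 + 9) + 149)² = (19 + 149)² = 168² = 28224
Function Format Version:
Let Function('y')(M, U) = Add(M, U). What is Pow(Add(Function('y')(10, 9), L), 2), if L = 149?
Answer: 28224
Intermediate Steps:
Pow(Add(Function('y')(10, 9), L), 2) = Pow(Add(Add(10, 9), 149), 2) = Pow(Add(19, 149), 2) = Pow(168, 2) = 28224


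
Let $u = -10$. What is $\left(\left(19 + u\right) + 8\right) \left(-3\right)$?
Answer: $-51$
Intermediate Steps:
$\left(\left(19 + u\right) + 8\right) \left(-3\right) = \left(\left(19 - 10\right) + 8\right) \left(-3\right) = \left(9 + 8\right) \left(-3\right) = 17 \left(-3\right) = -51$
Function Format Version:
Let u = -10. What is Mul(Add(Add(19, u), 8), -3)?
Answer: -51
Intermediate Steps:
Mul(Add(Add(19, u), 8), -3) = Mul(Add(Add(19, -10), 8), -3) = Mul(Add(9, 8), -3) = Mul(17, -3) = -51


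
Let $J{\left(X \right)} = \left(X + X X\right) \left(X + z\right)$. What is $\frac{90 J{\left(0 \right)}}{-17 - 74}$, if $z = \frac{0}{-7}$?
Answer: $0$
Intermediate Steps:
$z = 0$ ($z = 0 \left(- \frac{1}{7}\right) = 0$)
$J{\left(X \right)} = X \left(X + X^{2}\right)$ ($J{\left(X \right)} = \left(X + X X\right) \left(X + 0\right) = \left(X + X^{2}\right) X = X \left(X + X^{2}\right)$)
$\frac{90 J{\left(0 \right)}}{-17 - 74} = \frac{90 \cdot 0^{2} \left(1 + 0\right)}{-17 - 74} = \frac{90 \cdot 0 \cdot 1}{-91} = 90 \cdot 0 \left(- \frac{1}{91}\right) = 0 \left(- \frac{1}{91}\right) = 0$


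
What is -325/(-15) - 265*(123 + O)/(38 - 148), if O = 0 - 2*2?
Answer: 20351/66 ≈ 308.35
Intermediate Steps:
O = -4 (O = 0 - 4 = -4)
-325/(-15) - 265*(123 + O)/(38 - 148) = -325/(-15) - 265*(123 - 4)/(38 - 148) = -325*(-1/15) - 265/((-110/119)) = 65/3 - 265/((-110*1/119)) = 65/3 - 265/(-110/119) = 65/3 - 265*(-119/110) = 65/3 + 6307/22 = 20351/66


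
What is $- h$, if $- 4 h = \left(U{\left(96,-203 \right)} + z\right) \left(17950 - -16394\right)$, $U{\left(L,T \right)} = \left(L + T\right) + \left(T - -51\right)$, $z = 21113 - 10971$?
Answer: $84855438$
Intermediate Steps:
$z = 10142$ ($z = 21113 - 10971 = 10142$)
$U{\left(L,T \right)} = 51 + L + 2 T$ ($U{\left(L,T \right)} = \left(L + T\right) + \left(T + 51\right) = \left(L + T\right) + \left(51 + T\right) = 51 + L + 2 T$)
$h = -84855438$ ($h = - \frac{\left(\left(51 + 96 + 2 \left(-203\right)\right) + 10142\right) \left(17950 - -16394\right)}{4} = - \frac{\left(\left(51 + 96 - 406\right) + 10142\right) \left(17950 + 16394\right)}{4} = - \frac{\left(-259 + 10142\right) 34344}{4} = - \frac{9883 \cdot 34344}{4} = \left(- \frac{1}{4}\right) 339421752 = -84855438$)
$- h = \left(-1\right) \left(-84855438\right) = 84855438$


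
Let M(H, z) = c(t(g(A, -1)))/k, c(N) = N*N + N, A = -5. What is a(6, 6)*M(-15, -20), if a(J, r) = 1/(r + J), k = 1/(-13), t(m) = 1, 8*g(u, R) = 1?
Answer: -13/6 ≈ -2.1667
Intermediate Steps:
g(u, R) = ⅛ (g(u, R) = (⅛)*1 = ⅛)
c(N) = N + N² (c(N) = N² + N = N + N²)
k = -1/13 ≈ -0.076923
M(H, z) = -26 (M(H, z) = (1*(1 + 1))/(-1/13) = (1*2)*(-13) = 2*(-13) = -26)
a(J, r) = 1/(J + r)
a(6, 6)*M(-15, -20) = -26/(6 + 6) = -26/12 = (1/12)*(-26) = -13/6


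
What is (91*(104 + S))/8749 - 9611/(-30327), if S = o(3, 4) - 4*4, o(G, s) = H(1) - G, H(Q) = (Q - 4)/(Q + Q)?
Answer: 48388669/40820142 ≈ 1.1854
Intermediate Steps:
H(Q) = (-4 + Q)/(2*Q) (H(Q) = (-4 + Q)/((2*Q)) = (-4 + Q)*(1/(2*Q)) = (-4 + Q)/(2*Q))
o(G, s) = -3/2 - G (o(G, s) = (½)*(-4 + 1)/1 - G = (½)*1*(-3) - G = -3/2 - G)
S = -41/2 (S = (-3/2 - 1*3) - 4*4 = (-3/2 - 3) - 16 = -9/2 - 16 = -41/2 ≈ -20.500)
(91*(104 + S))/8749 - 9611/(-30327) = (91*(104 - 41/2))/8749 - 9611/(-30327) = (91*(167/2))*(1/8749) - 9611*(-1/30327) = (15197/2)*(1/8749) + 9611/30327 = 1169/1346 + 9611/30327 = 48388669/40820142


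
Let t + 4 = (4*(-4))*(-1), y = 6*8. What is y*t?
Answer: 576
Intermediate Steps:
y = 48
t = 12 (t = -4 + (4*(-4))*(-1) = -4 - 16*(-1) = -4 + 16 = 12)
y*t = 48*12 = 576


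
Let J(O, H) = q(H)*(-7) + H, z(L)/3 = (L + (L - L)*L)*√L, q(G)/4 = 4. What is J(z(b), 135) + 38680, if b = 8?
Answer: 38703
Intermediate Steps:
q(G) = 16 (q(G) = 4*4 = 16)
z(L) = 3*L^(3/2) (z(L) = 3*((L + (L - L)*L)*√L) = 3*((L + 0*L)*√L) = 3*((L + 0)*√L) = 3*(L*√L) = 3*L^(3/2))
J(O, H) = -112 + H (J(O, H) = 16*(-7) + H = -112 + H)
J(z(b), 135) + 38680 = (-112 + 135) + 38680 = 23 + 38680 = 38703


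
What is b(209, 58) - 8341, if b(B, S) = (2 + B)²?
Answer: 36180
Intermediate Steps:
b(209, 58) - 8341 = (2 + 209)² - 8341 = 211² - 8341 = 44521 - 8341 = 36180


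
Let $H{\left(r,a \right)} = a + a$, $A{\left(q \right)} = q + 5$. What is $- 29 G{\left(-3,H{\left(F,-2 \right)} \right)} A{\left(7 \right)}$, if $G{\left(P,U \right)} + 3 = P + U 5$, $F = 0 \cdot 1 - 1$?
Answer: $9048$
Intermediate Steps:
$F = -1$ ($F = 0 - 1 = -1$)
$A{\left(q \right)} = 5 + q$
$H{\left(r,a \right)} = 2 a$
$G{\left(P,U \right)} = -3 + P + 5 U$ ($G{\left(P,U \right)} = -3 + \left(P + U 5\right) = -3 + \left(P + 5 U\right) = -3 + P + 5 U$)
$- 29 G{\left(-3,H{\left(F,-2 \right)} \right)} A{\left(7 \right)} = - 29 \left(-3 - 3 + 5 \cdot 2 \left(-2\right)\right) \left(5 + 7\right) = - 29 \left(-3 - 3 + 5 \left(-4\right)\right) 12 = - 29 \left(-3 - 3 - 20\right) 12 = \left(-29\right) \left(-26\right) 12 = 754 \cdot 12 = 9048$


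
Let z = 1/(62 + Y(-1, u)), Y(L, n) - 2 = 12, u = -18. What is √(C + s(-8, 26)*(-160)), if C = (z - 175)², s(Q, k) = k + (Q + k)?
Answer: √136200361/76 ≈ 153.56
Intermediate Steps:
Y(L, n) = 14 (Y(L, n) = 2 + 12 = 14)
z = 1/76 (z = 1/(62 + 14) = 1/76 ≈ 0.013158)
s(Q, k) = Q + 2*k
C = 176863401/5776 (C = (1/76 - 175)² = (-13299/76)² = 176863401/5776 ≈ 30620.)
√(C + s(-8, 26)*(-160)) = √(176863401/5776 + (-8 + 2*26)*(-160)) = √(176863401/5776 + (-8 + 52)*(-160)) = √(176863401/5776 + 44*(-160)) = √(176863401/5776 - 7040) = √(136200361/5776) = √136200361/76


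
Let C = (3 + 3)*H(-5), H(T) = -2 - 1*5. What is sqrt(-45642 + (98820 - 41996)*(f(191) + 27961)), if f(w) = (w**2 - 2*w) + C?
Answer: sqrt(3637713190) ≈ 60313.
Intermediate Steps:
H(T) = -7 (H(T) = -2 - 5 = -7)
C = -42 (C = (3 + 3)*(-7) = 6*(-7) = -42)
f(w) = -42 + w**2 - 2*w (f(w) = (w**2 - 2*w) - 42 = -42 + w**2 - 2*w)
sqrt(-45642 + (98820 - 41996)*(f(191) + 27961)) = sqrt(-45642 + (98820 - 41996)*((-42 + 191**2 - 2*191) + 27961)) = sqrt(-45642 + 56824*((-42 + 36481 - 382) + 27961)) = sqrt(-45642 + 56824*(36057 + 27961)) = sqrt(-45642 + 56824*64018) = sqrt(-45642 + 3637758832) = sqrt(3637713190)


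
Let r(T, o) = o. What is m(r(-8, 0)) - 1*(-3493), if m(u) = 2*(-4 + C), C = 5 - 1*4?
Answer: 3487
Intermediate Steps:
C = 1 (C = 5 - 4 = 1)
m(u) = -6 (m(u) = 2*(-4 + 1) = 2*(-3) = -6)
m(r(-8, 0)) - 1*(-3493) = -6 - 1*(-3493) = -6 + 3493 = 3487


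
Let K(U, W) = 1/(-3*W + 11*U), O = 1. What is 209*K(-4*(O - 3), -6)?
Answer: 209/106 ≈ 1.9717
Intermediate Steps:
209*K(-4*(O - 3), -6) = 209/(-3*(-6) + 11*(-4*(1 - 3))) = 209/(18 + 11*(-4*(-2))) = 209/(18 + 11*8) = 209/(18 + 88) = 209/106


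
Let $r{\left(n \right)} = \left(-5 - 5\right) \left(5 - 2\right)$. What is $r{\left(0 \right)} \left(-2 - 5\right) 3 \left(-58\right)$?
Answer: $-36540$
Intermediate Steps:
$r{\left(n \right)} = -30$ ($r{\left(n \right)} = \left(-10\right) 3 = -30$)
$r{\left(0 \right)} \left(-2 - 5\right) 3 \left(-58\right) = - 30 \left(-2 - 5\right) 3 \left(-58\right) = - 30 \left(\left(-7\right) 3\right) \left(-58\right) = \left(-30\right) \left(-21\right) \left(-58\right) = 630 \left(-58\right) = -36540$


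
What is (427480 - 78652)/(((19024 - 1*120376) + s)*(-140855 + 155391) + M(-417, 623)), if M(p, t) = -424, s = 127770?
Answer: 87207/96002906 ≈ 0.00090838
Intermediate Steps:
(427480 - 78652)/(((19024 - 1*120376) + s)*(-140855 + 155391) + M(-417, 623)) = (427480 - 78652)/(((19024 - 1*120376) + 127770)*(-140855 + 155391) - 424) = 348828/(((19024 - 120376) + 127770)*14536 - 424) = 348828/((-101352 + 127770)*14536 - 424) = 348828/(26418*14536 - 424) = 348828/(384012048 - 424) = 348828/384011624 = 348828*(1/384011624) = 87207/96002906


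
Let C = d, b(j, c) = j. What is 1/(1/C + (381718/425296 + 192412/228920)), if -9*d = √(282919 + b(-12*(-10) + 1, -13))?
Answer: 37947253513281599075720/65948188260514104923397 + 925657051860078760*√17690/21982729420171368307799 ≈ 0.58101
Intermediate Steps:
d = -4*√17690/9 (d = -√(282919 + (-12*(-10) + 1))/9 = -√(282919 + (120 + 1))/9 = -√(282919 + 121)/9 = -4*√17690/9 ≈ -59.113)
C = -4*√17690/9 ≈ -59.113
1/(1/C + (381718/425296 + 192412/228920)) = 1/(1/(-4*√17690/9) + (381718/425296 + 192412/228920)) = 1/(-9*√17690/70760 + (381718*(1/425296) + 192412*(1/228920))) = 1/(-9*√17690/70760 + (190859/212648 + 48103/57230)) = 1/(-9*√17690/70760 + 10575933657/6084922520) = 1/(10575933657/6084922520 - 9*√17690/70760)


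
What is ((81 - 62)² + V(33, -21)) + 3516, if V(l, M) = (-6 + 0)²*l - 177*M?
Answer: 8782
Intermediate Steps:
V(l, M) = -177*M + 36*l (V(l, M) = (-6)²*l - 177*M = 36*l - 177*M = -177*M + 36*l)
((81 - 62)² + V(33, -21)) + 3516 = ((81 - 62)² + (-177*(-21) + 36*33)) + 3516 = (19² + (3717 + 1188)) + 3516 = (361 + 4905) + 3516 = 5266 + 3516 = 8782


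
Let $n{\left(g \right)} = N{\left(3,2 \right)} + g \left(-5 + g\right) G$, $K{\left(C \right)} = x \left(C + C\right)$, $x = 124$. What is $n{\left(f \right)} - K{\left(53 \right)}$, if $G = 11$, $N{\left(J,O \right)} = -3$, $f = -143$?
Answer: $219657$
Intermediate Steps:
$K{\left(C \right)} = 248 C$ ($K{\left(C \right)} = 124 \left(C + C\right) = 124 \cdot 2 C = 248 C$)
$n{\left(g \right)} = -3 + 11 g \left(-5 + g\right)$ ($n{\left(g \right)} = -3 + g \left(-5 + g\right) 11 = -3 + 11 g \left(-5 + g\right)$)
$n{\left(f \right)} - K{\left(53 \right)} = \left(-3 - -7865 + 11 \left(-143\right)^{2}\right) - 248 \cdot 53 = \left(-3 + 7865 + 11 \cdot 20449\right) - 13144 = \left(-3 + 7865 + 224939\right) - 13144 = 232801 - 13144 = 219657$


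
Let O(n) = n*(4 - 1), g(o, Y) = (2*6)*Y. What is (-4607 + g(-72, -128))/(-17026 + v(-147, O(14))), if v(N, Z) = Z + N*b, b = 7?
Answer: 6143/18013 ≈ 0.34103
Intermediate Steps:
g(o, Y) = 12*Y
O(n) = 3*n (O(n) = n*3 = 3*n)
v(N, Z) = Z + 7*N (v(N, Z) = Z + N*7 = Z + 7*N)
(-4607 + g(-72, -128))/(-17026 + v(-147, O(14))) = (-4607 + 12*(-128))/(-17026 + (3*14 + 7*(-147))) = (-4607 - 1536)/(-17026 + (42 - 1029)) = -6143/(-17026 - 987) = -6143/(-18013) = -6143*(-1/18013) = 6143/18013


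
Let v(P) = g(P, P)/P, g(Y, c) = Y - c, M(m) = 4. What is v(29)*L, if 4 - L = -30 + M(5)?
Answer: 0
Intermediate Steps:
v(P) = 0 (v(P) = (P - P)/P = 0/P = 0)
L = 30 (L = 4 - (-30 + 4) = 4 - 1*(-26) = 4 + 26 = 30)
v(29)*L = 0*30 = 0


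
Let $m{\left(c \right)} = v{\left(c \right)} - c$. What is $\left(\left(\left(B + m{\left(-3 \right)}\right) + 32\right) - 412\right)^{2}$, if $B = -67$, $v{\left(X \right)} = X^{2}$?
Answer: $189225$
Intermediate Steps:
$m{\left(c \right)} = c^{2} - c$
$\left(\left(\left(B + m{\left(-3 \right)}\right) + 32\right) - 412\right)^{2} = \left(\left(\left(-67 - 3 \left(-1 - 3\right)\right) + 32\right) - 412\right)^{2} = \left(\left(\left(-67 - -12\right) + 32\right) - 412\right)^{2} = \left(\left(\left(-67 + 12\right) + 32\right) - 412\right)^{2} = \left(\left(-55 + 32\right) - 412\right)^{2} = \left(-23 - 412\right)^{2} = \left(-435\right)^{2} = 189225$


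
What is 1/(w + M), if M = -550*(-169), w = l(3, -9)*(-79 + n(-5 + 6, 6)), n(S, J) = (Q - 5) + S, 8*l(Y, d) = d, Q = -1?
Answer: 2/186089 ≈ 1.0748e-5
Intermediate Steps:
l(Y, d) = d/8
n(S, J) = -6 + S (n(S, J) = (-1 - 5) + S = -6 + S)
w = 189/2 (w = ((⅛)*(-9))*(-79 + (-6 + (-5 + 6))) = -9*(-79 + (-6 + 1))/8 = -9*(-79 - 5)/8 = -9/8*(-84) = 189/2 ≈ 94.500)
M = 92950
1/(w + M) = 1/(189/2 + 92950) = 1/(186089/2) = 2/186089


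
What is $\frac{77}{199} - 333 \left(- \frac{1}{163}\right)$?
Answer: $\frac{78818}{32437} \approx 2.4299$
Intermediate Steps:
$\frac{77}{199} - 333 \left(- \frac{1}{163}\right) = 77 \cdot \frac{1}{199} - 333 \left(\left(-1\right) \frac{1}{163}\right) = \frac{77}{199} - - \frac{333}{163} = \frac{77}{199} + \frac{333}{163} = \frac{78818}{32437}$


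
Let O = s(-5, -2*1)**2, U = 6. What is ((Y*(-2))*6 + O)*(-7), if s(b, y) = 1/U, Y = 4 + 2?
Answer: 18137/36 ≈ 503.81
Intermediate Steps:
Y = 6
s(b, y) = 1/6
O = 1/36 (O = (1/6)**2 = 1/36 ≈ 0.027778)
((Y*(-2))*6 + O)*(-7) = ((6*(-2))*6 + 1/36)*(-7) = (-12*6 + 1/36)*(-7) = (-72 + 1/36)*(-7) = -2591/36*(-7) = 18137/36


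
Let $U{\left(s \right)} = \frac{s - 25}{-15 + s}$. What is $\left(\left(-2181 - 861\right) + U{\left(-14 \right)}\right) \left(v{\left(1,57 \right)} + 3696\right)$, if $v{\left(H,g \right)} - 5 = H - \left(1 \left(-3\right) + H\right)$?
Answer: $- \frac{326615016}{29} \approx -1.1263 \cdot 10^{7}$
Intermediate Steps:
$v{\left(H,g \right)} = 8$ ($v{\left(H,g \right)} = 5 + \left(H - \left(1 \left(-3\right) + H\right)\right) = 5 + \left(H - \left(-3 + H\right)\right) = 5 + 3 = 8$)
$U{\left(s \right)} = \frac{-25 + s}{-15 + s}$
$\left(\left(-2181 - 861\right) + U{\left(-14 \right)}\right) \left(v{\left(1,57 \right)} + 3696\right) = \left(\left(-2181 - 861\right) + \frac{-25 - 14}{-15 - 14}\right) \left(8 + 3696\right) = \left(\left(-2181 - 861\right) + \frac{1}{-29} \left(-39\right)\right) 3704 = \left(-3042 - - \frac{39}{29}\right) 3704 = \left(-3042 + \frac{39}{29}\right) 3704 = \left(- \frac{88179}{29}\right) 3704 = - \frac{326615016}{29}$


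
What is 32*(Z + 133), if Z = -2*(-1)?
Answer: 4320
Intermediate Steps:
Z = 2
32*(Z + 133) = 32*(2 + 133) = 32*135 = 4320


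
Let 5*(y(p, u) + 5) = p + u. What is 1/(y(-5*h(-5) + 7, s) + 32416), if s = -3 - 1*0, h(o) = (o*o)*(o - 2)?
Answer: 5/162934 ≈ 3.0687e-5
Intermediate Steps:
h(o) = o**2*(-2 + o)
s = -3 (s = -3 + 0 = -3)
y(p, u) = -5 + p/5 + u/5 (y(p, u) = -5 + (p + u)/5 = -5 + (p/5 + u/5) = -5 + p/5 + u/5)
1/(y(-5*h(-5) + 7, s) + 32416) = 1/((-5 + (-5*(-5)**2*(-2 - 5) + 7)/5 + (1/5)*(-3)) + 32416) = 1/((-5 + (-125*(-7) + 7)/5 - 3/5) + 32416) = 1/((-5 + (-5*(-175) + 7)/5 - 3/5) + 32416) = 1/((-5 + (875 + 7)/5 - 3/5) + 32416) = 1/((-5 + (1/5)*882 - 3/5) + 32416) = 1/((-5 + 882/5 - 3/5) + 32416) = 1/(854/5 + 32416) = 1/(162934/5) = 5/162934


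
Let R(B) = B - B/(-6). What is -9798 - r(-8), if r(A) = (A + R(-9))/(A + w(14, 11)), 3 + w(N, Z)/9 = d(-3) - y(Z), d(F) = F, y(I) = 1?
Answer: -1391353/142 ≈ -9798.3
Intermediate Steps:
R(B) = 7*B/6 (R(B) = B - B*(-1)/6 = B - (-1)*B/6 = B + B/6 = 7*B/6)
w(N, Z) = -63 (w(N, Z) = -27 + 9*(-3 - 1*1) = -27 + 9*(-3 - 1) = -27 + 9*(-4) = -27 - 36 = -63)
r(A) = (-21/2 + A)/(-63 + A) (r(A) = (A + (7/6)*(-9))/(A - 63) = (A - 21/2)/(-63 + A) = (-21/2 + A)/(-63 + A))
-9798 - r(-8) = -9798 - (-21/2 - 8)/(-63 - 8) = -9798 - (-37)/((-71)*2) = -9798 - (-1)*(-37)/(71*2) = -9798 - 1*37/142 = -9798 - 37/142 = -1391353/142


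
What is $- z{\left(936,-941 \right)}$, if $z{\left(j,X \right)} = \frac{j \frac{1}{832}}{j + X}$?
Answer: $\frac{9}{40} \approx 0.225$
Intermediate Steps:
$z{\left(j,X \right)} = \frac{j}{832 \left(X + j\right)}$ ($z{\left(j,X \right)} = \frac{j \frac{1}{832}}{X + j} = \frac{\frac{1}{832} j}{X + j} = \frac{j}{832 \left(X + j\right)}$)
$- z{\left(936,-941 \right)} = - \frac{936}{832 \left(-941 + 936\right)} = - \frac{936}{832 \left(-5\right)} = - \frac{936 \left(-1\right)}{832 \cdot 5} = \left(-1\right) \left(- \frac{9}{40}\right) = \frac{9}{40}$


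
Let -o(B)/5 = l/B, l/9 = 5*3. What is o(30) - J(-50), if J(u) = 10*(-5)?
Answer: 55/2 ≈ 27.500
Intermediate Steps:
J(u) = -50
l = 135 (l = 9*(5*3) = 9*15 = 135)
o(B) = -675/B
o(30) - J(-50) = -675/30 - 1*(-50) = -675*1/30 + 50 = -45/2 + 50 = 55/2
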